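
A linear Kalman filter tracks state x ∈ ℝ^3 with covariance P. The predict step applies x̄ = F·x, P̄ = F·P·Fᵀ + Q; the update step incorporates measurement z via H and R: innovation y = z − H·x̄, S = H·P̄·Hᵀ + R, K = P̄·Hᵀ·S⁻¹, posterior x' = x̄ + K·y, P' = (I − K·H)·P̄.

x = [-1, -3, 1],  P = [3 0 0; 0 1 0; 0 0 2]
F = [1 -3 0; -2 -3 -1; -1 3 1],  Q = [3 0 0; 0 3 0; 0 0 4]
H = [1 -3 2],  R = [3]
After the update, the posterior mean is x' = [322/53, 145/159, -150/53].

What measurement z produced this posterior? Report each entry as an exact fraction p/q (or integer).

x̄ = F·x = [8, 10, -7]
P̄ = F·P·Fᵀ + Q = [15 3 -12; 3 26 -5; -12 -5 18]
S = H·P̄·Hᵀ + R = [318]
K = P̄·Hᵀ·S⁻¹ = [-3/53; -85/318; 13/106]
x' − x̄ = [-102/53, -1445/159, 221/53] = K·y
y = (KᵀK)⁻¹·Kᵀ·(x' − x̄) = [34]
z = y + H·x̄ = [34] + [-36] = [-2]

z = [-2]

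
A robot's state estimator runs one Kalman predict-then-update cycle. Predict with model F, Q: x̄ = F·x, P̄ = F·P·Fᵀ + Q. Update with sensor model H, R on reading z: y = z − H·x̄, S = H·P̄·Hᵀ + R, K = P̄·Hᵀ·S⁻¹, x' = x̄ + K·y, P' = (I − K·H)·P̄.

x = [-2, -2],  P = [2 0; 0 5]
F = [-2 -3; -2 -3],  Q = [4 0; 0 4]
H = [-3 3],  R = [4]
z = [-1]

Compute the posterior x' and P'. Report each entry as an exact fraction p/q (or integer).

x' = [193/19, 187/19]
P' = [1047/19 1043/19; 1043/19 1047/19]

x̄ = F·x = [10, 10]
P̄ = F·P·Fᵀ + Q = [57 53; 53 57]
y = z − H·x̄ = [-1]
S = H·P̄·Hᵀ + R = [76]
K = P̄·Hᵀ·S⁻¹ = [-3/19; 3/19]
x' = x̄ + K·y = [193/19, 187/19]
P' = (I − K·H)·P̄ = [1047/19 1043/19; 1043/19 1047/19]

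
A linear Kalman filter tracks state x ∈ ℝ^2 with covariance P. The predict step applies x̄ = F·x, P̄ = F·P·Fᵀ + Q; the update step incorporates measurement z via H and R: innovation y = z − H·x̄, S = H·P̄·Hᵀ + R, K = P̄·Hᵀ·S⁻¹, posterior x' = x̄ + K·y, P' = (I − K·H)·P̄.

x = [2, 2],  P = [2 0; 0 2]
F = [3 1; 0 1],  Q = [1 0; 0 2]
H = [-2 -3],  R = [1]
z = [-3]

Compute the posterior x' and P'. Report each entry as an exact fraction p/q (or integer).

x̄ = F·x = [8, 2]
P̄ = F·P·Fᵀ + Q = [21 2; 2 4]
y = z − H·x̄ = [19]
S = H·P̄·Hᵀ + R = [145]
K = P̄·Hᵀ·S⁻¹ = [-48/145; -16/145]
x' = x̄ + K·y = [248/145, -14/145]
P' = (I − K·H)·P̄ = [741/145 -478/145; -478/145 324/145]

x' = [248/145, -14/145]
P' = [741/145 -478/145; -478/145 324/145]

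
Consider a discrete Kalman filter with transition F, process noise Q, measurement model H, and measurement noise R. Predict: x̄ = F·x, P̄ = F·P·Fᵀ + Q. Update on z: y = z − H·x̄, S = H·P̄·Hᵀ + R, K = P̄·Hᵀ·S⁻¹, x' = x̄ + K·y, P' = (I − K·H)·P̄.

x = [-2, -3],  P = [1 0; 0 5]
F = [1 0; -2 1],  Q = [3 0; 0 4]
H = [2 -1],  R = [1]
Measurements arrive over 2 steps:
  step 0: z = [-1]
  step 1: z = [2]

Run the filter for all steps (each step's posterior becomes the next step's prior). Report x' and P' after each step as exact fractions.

step 0: x' = [-18/19, -15/19], P' = [26/19 47/19; 47/19 205/38]
step 1: x' = [828/931, -16/931], P' = [989/931 1636/931; 1636/931 3481/931]

step 0: x̄ = F·x = [-2, 1]
step 0: P̄ = F·P·Fᵀ + Q = [4 -2; -2 13]
step 0: y = z − H·x̄ = [4]
step 0: S = H·P̄·Hᵀ + R = [38]
step 0: K = P̄·Hᵀ·S⁻¹ = [5/19; -17/38]
step 0: x' = x̄ + K·y = [-18/19, -15/19]
step 0: P' = (I − K·H)·P̄ = [26/19 47/19; 47/19 205/38]
step 1: x̄ = F·x = [-18/19, 21/19]
step 1: P̄ = F·P·Fᵀ + Q = [83/19 -5/19; -5/19 189/38]
step 1: y = z − H·x̄ = [5]
step 1: S = H·P̄·Hᵀ + R = [49/2]
step 1: K = P̄·Hᵀ·S⁻¹ = [18/49; -11/49]
step 1: x' = x̄ + K·y = [828/931, -16/931]
step 1: P' = (I − K·H)·P̄ = [989/931 1636/931; 1636/931 3481/931]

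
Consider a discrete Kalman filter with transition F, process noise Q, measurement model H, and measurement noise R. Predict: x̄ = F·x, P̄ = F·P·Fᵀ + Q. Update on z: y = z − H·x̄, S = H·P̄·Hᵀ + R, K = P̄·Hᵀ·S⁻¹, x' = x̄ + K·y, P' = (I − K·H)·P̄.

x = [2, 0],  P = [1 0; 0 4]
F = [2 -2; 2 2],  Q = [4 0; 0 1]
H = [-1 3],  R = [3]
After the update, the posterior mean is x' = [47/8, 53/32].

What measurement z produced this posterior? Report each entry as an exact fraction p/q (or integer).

z = [-1]

x̄ = F·x = [4, 4]
P̄ = F·P·Fᵀ + Q = [24 -12; -12 21]
S = H·P̄·Hᵀ + R = [288]
K = P̄·Hᵀ·S⁻¹ = [-5/24; 25/96]
x' − x̄ = [15/8, -75/32] = K·y
y = (KᵀK)⁻¹·Kᵀ·(x' − x̄) = [-9]
z = y + H·x̄ = [-9] + [8] = [-1]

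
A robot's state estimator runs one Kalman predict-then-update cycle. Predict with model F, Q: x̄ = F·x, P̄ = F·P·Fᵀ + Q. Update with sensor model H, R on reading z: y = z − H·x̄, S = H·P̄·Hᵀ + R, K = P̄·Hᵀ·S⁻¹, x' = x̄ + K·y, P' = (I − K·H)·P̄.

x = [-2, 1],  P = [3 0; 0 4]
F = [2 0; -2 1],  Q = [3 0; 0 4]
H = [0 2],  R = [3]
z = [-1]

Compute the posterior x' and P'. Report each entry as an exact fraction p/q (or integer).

x̄ = F·x = [-4, 5]
P̄ = F·P·Fᵀ + Q = [15 -12; -12 20]
y = z − H·x̄ = [-11]
S = H·P̄·Hᵀ + R = [83]
K = P̄·Hᵀ·S⁻¹ = [-24/83; 40/83]
x' = x̄ + K·y = [-68/83, -25/83]
P' = (I − K·H)·P̄ = [669/83 -36/83; -36/83 60/83]

x' = [-68/83, -25/83]
P' = [669/83 -36/83; -36/83 60/83]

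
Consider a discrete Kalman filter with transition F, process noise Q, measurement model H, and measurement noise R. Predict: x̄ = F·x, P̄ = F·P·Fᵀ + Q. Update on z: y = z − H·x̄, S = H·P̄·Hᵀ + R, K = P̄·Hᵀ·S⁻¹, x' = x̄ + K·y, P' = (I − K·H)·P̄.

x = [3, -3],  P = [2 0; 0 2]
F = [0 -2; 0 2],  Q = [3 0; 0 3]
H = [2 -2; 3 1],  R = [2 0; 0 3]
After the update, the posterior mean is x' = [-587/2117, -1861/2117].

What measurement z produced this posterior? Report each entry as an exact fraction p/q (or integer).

z = [1, -2]

x̄ = F·x = [6, -6]
P̄ = F·P·Fᵀ + Q = [11 -8; -8 11]
S = H·P̄·Hᵀ + R = [154 76; 76 65]
K = P̄·Hᵀ·S⁻¹ = [285/2117 481/2117; -741/2117 443/2117]
x' − x̄ = [-13289/2117, 10841/2117] = K·y
y = (KᵀK)⁻¹·Kᵀ·(x' − x̄) = [-23, -14]
z = y + H·x̄ = [-23, -14] + [24, 12] = [1, -2]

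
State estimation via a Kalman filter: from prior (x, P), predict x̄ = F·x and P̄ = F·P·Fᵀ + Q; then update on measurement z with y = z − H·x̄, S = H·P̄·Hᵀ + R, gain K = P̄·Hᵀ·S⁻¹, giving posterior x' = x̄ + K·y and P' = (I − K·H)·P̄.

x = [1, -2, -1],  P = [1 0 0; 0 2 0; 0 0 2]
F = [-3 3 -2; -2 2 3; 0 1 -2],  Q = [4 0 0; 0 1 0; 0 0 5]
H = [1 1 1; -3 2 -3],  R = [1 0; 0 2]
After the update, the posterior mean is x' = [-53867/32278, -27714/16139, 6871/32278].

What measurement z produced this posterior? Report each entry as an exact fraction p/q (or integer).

z = [-3, 1]

x̄ = F·x = [-7, -9, 0]
P̄ = F·P·Fᵀ + Q = [39 6 14; 6 31 -8; 14 -8 15]
S = H·P̄·Hᵀ + R = [110 -182; -182 888]
K = P̄·Hᵀ·S⁻¹ = [12819/32278 -1358/16139; 9532/16139 6379/32278; -49/32278 -1877/16139]
x' − x̄ = [172079/32278, 117537/16139, 6871/32278] = K·y
y = (KᵀK)⁻¹·Kᵀ·(x' − x̄) = [13, -2]
z = y + H·x̄ = [13, -2] + [-16, 3] = [-3, 1]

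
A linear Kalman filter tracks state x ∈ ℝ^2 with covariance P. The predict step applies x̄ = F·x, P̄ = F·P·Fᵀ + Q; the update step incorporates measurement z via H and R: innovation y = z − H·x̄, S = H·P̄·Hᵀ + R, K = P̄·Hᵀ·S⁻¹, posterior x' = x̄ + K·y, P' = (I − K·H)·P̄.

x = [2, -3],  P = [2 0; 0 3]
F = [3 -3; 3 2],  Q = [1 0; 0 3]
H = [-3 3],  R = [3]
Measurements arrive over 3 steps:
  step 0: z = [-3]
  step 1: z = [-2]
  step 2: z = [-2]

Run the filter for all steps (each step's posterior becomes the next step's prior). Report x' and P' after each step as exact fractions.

step 0: x' = [117/17, 99/17], P' = [2300/119 2277/119; 2277/119 4587/238]
step 1: x' = [1168109/347119, 943785/347119], P' = [1377328/347119 1376595/347119; 1376595/347119 1491489/347119]
step 2: x' = [314203619/116374222, 120785571/58187111], P' = [428206039/116374222 213067755/58187111; 213067755/58187111 231370341/58187111]

step 0: x̄ = F·x = [15, 0]
step 0: P̄ = F·P·Fᵀ + Q = [46 0; 0 33]
step 0: y = z − H·x̄ = [42]
step 0: S = H·P̄·Hᵀ + R = [714]
step 0: K = P̄·Hᵀ·S⁻¹ = [-23/119; 33/238]
step 0: x' = x̄ + K·y = [117/17, 99/17]
step 0: P' = (I − K·H)·P̄ = [2300/119 2277/119; 2277/119 4587/238]
step 1: x̄ = F·x = [54/17, 549/17]
step 1: P̄ = F·P·Fᵀ + Q = [949/238 108/119; 108/119 57555/119]
step 1: y = z − H·x̄ = [-1519/17]
step 1: S = H·P̄·Hᵀ + R = [1041357/238]
step 1: K = P̄·Hᵀ·S⁻¹ = [-733/347119; 114894/347119]
step 1: x' = x̄ + K·y = [1168109/347119, 943785/347119]
step 1: P' = (I − K·H)·P̄ = [1377328/347119 1376595/347119; 1376595/347119 1491489/347119]
step 2: x̄ = F·x = [672972/347119, 5391897/347119]
step 2: P̄ = F·P·Fᵀ + Q = [1387762/347119 -682767/347119; -682767/347119 35922405/347119]
step 2: y = z − H·x̄ = [-14851013/347119]
step 2: S = H·P̄·Hᵀ + R = [349122666/347119]
step 2: K = P̄·Hᵀ·S⁻¹ = [-2070529/116374222; 18302586/58187111]
step 2: x' = x̄ + K·y = [314203619/116374222, 120785571/58187111]
step 2: P' = (I − K·H)·P̄ = [428206039/116374222 213067755/58187111; 213067755/58187111 231370341/58187111]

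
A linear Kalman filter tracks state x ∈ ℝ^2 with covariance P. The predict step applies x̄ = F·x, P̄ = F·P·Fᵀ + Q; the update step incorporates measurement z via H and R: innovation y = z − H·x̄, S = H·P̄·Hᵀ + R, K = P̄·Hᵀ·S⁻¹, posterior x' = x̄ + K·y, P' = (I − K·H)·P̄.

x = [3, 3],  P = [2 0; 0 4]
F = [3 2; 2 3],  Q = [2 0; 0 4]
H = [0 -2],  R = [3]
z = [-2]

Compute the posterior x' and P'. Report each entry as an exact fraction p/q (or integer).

x̄ = F·x = [15, 15]
P̄ = F·P·Fᵀ + Q = [36 36; 36 48]
y = z − H·x̄ = [28]
S = H·P̄·Hᵀ + R = [195]
K = P̄·Hᵀ·S⁻¹ = [-24/65; -32/65]
x' = x̄ + K·y = [303/65, 79/65]
P' = (I − K·H)·P̄ = [612/65 36/65; 36/65 48/65]

x' = [303/65, 79/65]
P' = [612/65 36/65; 36/65 48/65]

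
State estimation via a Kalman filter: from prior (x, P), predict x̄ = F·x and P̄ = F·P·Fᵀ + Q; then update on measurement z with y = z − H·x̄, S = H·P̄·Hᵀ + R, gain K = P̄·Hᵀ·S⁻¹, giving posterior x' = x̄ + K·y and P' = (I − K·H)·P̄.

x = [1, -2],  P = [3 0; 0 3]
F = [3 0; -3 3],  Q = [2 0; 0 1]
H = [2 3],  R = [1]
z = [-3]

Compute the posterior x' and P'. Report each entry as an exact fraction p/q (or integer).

x' = [25/16, -33/16]
P' = [7823/288 -1741/96; -1741/96 391/32]

x̄ = F·x = [3, -9]
P̄ = F·P·Fᵀ + Q = [29 -27; -27 55]
y = z − H·x̄ = [18]
S = H·P̄·Hᵀ + R = [288]
K = P̄·Hᵀ·S⁻¹ = [-23/288; 37/96]
x' = x̄ + K·y = [25/16, -33/16]
P' = (I − K·H)·P̄ = [7823/288 -1741/96; -1741/96 391/32]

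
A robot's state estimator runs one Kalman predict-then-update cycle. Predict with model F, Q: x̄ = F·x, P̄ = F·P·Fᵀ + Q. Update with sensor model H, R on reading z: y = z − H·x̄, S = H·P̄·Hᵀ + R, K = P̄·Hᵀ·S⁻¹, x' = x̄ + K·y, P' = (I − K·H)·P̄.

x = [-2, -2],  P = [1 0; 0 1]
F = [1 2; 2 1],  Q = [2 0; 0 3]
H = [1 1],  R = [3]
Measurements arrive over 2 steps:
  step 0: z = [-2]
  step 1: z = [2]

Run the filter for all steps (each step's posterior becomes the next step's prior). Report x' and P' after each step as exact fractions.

step 0: x̄ = F·x = [-6, -6]
step 0: P̄ = F·P·Fᵀ + Q = [7 4; 4 8]
step 0: y = z − H·x̄ = [10]
step 0: S = H·P̄·Hᵀ + R = [26]
step 0: K = P̄·Hᵀ·S⁻¹ = [11/26; 6/13]
step 0: x' = x̄ + K·y = [-23/13, -18/13]
step 0: P' = (I − K·H)·P̄ = [61/26 -14/13; -14/13 32/13]
step 1: x̄ = F·x = [-59/13, -64/13]
step 1: P̄ = F·P·Fᵀ + Q = [257/26 55/13; 55/13 137/13]
step 1: y = z − H·x̄ = [149/13]
step 1: S = H·P̄·Hᵀ + R = [829/26]
step 1: K = P̄·Hᵀ·S⁻¹ = [367/829; 384/829]
step 1: x' = x̄ + K·y = [444/829, 320/829]
step 1: P' = (I − K·H)·P̄ = [3014/829 -1913/829; -1913/829 3065/829]

step 0: x' = [-23/13, -18/13], P' = [61/26 -14/13; -14/13 32/13]
step 1: x' = [444/829, 320/829], P' = [3014/829 -1913/829; -1913/829 3065/829]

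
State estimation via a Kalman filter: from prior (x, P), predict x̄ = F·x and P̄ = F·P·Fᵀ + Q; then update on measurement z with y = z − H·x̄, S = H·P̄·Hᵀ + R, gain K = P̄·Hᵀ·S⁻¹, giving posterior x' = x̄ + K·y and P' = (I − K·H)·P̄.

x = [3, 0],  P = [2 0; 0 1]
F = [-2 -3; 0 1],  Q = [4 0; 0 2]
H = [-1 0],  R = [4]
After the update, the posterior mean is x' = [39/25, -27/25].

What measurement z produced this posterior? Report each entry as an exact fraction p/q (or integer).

x̄ = F·x = [-6, 0]
P̄ = F·P·Fᵀ + Q = [21 -3; -3 3]
S = H·P̄·Hᵀ + R = [25]
K = P̄·Hᵀ·S⁻¹ = [-21/25; 3/25]
x' − x̄ = [189/25, -27/25] = K·y
y = (KᵀK)⁻¹·Kᵀ·(x' − x̄) = [-9]
z = y + H·x̄ = [-9] + [6] = [-3]

z = [-3]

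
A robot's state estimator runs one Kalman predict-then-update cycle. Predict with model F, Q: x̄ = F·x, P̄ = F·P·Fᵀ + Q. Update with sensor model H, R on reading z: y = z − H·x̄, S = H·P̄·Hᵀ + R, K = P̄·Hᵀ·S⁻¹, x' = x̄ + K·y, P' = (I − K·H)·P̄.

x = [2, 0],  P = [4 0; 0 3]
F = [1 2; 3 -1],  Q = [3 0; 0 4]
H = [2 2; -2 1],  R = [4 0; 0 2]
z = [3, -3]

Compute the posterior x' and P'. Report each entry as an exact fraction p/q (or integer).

x̄ = F·x = [2, 6]
P̄ = F·P·Fᵀ + Q = [19 6; 6 43]
y = z − H·x̄ = [-13, -5]
S = H·P̄·Hᵀ + R = [300 -2; -2 97]
K = P̄·Hᵀ·S⁻¹ = [2393/14548 -2375/7274; 1196/3637 1187/3637]
x' = x̄ + K·y = [21737/14548, 339/3637]
P' = (I − K·H)·P̄ = [2381/7274 6/3637; 6/3637 2386/3637]

x' = [21737/14548, 339/3637]
P' = [2381/7274 6/3637; 6/3637 2386/3637]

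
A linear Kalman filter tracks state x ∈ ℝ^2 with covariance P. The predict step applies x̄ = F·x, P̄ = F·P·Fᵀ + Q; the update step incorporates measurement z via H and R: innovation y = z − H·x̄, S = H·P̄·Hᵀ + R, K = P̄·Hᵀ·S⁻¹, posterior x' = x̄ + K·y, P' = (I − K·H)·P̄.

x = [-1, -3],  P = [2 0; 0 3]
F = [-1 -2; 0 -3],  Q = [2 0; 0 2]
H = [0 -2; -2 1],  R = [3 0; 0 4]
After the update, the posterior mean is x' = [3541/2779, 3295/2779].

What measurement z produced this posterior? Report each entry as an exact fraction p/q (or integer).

z = [-2, -1]

x̄ = F·x = [7, 9]
P̄ = F·P·Fᵀ + Q = [16 18; 18 29]
S = H·P̄·Hᵀ + R = [119 14; 14 25]
K = P̄·Hᵀ·S⁻¹ = [-704/2779 -166/397; -1352/2779 -3/397]
x' − x̄ = [-15912/2779, -21716/2779] = K·y
y = (KᵀK)⁻¹·Kᵀ·(x' − x̄) = [16, 4]
z = y + H·x̄ = [16, 4] + [-18, -5] = [-2, -1]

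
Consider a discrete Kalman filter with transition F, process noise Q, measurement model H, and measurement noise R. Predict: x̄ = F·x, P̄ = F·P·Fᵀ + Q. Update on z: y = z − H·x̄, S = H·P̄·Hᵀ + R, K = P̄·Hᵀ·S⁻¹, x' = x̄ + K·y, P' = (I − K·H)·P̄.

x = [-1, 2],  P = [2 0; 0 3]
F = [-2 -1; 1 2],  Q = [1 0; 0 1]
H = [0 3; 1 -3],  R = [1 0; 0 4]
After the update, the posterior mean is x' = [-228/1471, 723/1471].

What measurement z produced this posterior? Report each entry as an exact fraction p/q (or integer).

z = [1, -3]

x̄ = F·x = [0, 3]
P̄ = F·P·Fᵀ + Q = [12 -10; -10 15]
S = H·P̄·Hᵀ + R = [136 -165; -165 211]
K = P̄·Hᵀ·S⁻¹ = [600/1471 762/1471; 420/1471 -55/1471]
x' − x̄ = [-228/1471, -3690/1471] = K·y
y = (KᵀK)⁻¹·Kᵀ·(x' − x̄) = [-8, 6]
z = y + H·x̄ = [-8, 6] + [9, -9] = [1, -3]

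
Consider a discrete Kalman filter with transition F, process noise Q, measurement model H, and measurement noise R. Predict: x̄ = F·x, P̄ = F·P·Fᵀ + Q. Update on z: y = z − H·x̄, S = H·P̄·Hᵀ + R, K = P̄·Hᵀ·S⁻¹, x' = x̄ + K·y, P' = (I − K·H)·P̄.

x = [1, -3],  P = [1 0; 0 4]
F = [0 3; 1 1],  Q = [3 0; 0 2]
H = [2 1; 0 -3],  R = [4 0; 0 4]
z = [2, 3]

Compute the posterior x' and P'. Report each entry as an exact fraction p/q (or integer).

x' = [2655/2878, -972/1439]
P' = [1446/1439 -210/1439; -210/1439 544/1439]

x̄ = F·x = [-9, -2]
P̄ = F·P·Fᵀ + Q = [39 12; 12 7]
y = z − H·x̄ = [22, -3]
S = H·P̄·Hᵀ + R = [215 -93; -93 67]
K = P̄·Hᵀ·S⁻¹ = [1341/2878 315/2878; 31/1439 -408/1439]
x' = x̄ + K·y = [2655/2878, -972/1439]
P' = (I − K·H)·P̄ = [1446/1439 -210/1439; -210/1439 544/1439]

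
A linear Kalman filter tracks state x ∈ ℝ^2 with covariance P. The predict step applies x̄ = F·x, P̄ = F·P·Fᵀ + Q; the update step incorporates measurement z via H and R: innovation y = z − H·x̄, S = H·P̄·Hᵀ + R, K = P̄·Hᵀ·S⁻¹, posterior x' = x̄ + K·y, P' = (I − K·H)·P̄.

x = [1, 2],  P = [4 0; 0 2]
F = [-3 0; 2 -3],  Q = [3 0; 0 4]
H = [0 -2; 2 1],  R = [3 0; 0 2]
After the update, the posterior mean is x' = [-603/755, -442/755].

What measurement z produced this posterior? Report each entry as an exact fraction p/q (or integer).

z = [1, -2]

x̄ = F·x = [-3, -4]
P̄ = F·P·Fᵀ + Q = [39 -24; -24 38]
S = H·P̄·Hᵀ + R = [155 20; 20 100]
K = P̄·Hᵀ·S⁻¹ = [186/755 741/1510; -74/151 -3/1510]
x' − x̄ = [1662/755, 2578/755] = K·y
y = (KᵀK)⁻¹·Kᵀ·(x' − x̄) = [-7, 8]
z = y + H·x̄ = [-7, 8] + [8, -10] = [1, -2]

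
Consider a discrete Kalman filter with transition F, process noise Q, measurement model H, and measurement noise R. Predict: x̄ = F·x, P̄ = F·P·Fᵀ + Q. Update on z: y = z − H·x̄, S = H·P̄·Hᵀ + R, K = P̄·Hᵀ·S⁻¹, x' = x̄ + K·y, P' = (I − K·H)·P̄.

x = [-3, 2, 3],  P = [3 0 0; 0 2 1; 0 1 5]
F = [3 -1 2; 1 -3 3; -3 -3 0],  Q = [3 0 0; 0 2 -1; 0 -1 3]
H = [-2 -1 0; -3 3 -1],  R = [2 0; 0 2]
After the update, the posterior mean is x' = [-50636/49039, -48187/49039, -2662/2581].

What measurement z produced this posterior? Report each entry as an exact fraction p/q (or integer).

x̄ = F·x = [-5, 0, 3]
P̄ = F·P·Fᵀ + Q = [48 36 -27; 36 50 -1; -27 -1 48]
S = H·P̄·Hᵀ + R = [388 -25; -25 128]
K = P̄·Hᵀ·S⁻¹ = [-17121/49039 -6792/49039; -14541/49039 13634/49039; 410/2581 685/2581]
x' − x̄ = [194559/49039, -48187/49039, -10405/2581] = K·y
y = (KᵀK)⁻¹·Kᵀ·(x' − x̄) = [-7, -11]
z = y + H·x̄ = [-7, -11] + [10, 12] = [3, 1]

z = [3, 1]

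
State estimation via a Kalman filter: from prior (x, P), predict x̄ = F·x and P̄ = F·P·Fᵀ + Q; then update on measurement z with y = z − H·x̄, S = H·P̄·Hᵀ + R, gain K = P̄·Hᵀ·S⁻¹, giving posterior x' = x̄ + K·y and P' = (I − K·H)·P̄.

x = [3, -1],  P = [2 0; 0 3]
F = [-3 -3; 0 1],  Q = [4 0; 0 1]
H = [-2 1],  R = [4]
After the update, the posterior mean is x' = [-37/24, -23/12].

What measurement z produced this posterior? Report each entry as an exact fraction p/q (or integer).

x̄ = F·x = [-6, -1]
P̄ = F·P·Fᵀ + Q = [49 -9; -9 4]
S = H·P̄·Hᵀ + R = [240]
K = P̄·Hᵀ·S⁻¹ = [-107/240; 11/120]
x' − x̄ = [107/24, -11/12] = K·y
y = (KᵀK)⁻¹·Kᵀ·(x' − x̄) = [-10]
z = y + H·x̄ = [-10] + [11] = [1]

z = [1]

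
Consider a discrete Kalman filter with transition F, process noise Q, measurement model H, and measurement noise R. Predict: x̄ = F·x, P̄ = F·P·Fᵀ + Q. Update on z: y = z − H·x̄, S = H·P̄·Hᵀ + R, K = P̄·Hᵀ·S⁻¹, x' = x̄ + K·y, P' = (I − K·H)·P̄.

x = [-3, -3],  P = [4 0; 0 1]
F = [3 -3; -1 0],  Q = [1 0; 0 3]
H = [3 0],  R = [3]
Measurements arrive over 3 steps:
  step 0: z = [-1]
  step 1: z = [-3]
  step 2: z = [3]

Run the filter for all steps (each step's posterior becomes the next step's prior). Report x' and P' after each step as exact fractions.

step 0: x̄ = F·x = [0, 3]
step 0: P̄ = F·P·Fᵀ + Q = [46 -12; -12 7]
step 0: y = z − H·x̄ = [-1]
step 0: S = H·P̄·Hᵀ + R = [417]
step 0: K = P̄·Hᵀ·S⁻¹ = [46/139; -12/139]
step 0: x' = x̄ + K·y = [-46/139, 429/139]
step 0: P' = (I − K·H)·P̄ = [46/139 -12/139; -12/139 541/139]
step 1: x̄ = F·x = [-1425/139, 46/139]
step 1: P̄ = F·P·Fᵀ + Q = [5638/139 -174/139; -174/139 463/139]
step 1: y = z − H·x̄ = [3858/139]
step 1: S = H·P̄·Hᵀ + R = [51159/139]
step 1: K = P̄·Hᵀ·S⁻¹ = [5638/17053; -174/17053]
step 1: x' = x̄ + K·y = [-18339/17053, 814/17053]
step 1: P' = (I − K·H)·P̄ = [5638/17053 -174/17053; -174/17053 56149/17053]
step 2: x̄ = F·x = [-57459/17053, 18339/17053]
step 2: P̄ = F·P·Fᵀ + Q = [576268/17053 -17436/17053; -17436/17053 56797/17053]
step 2: y = z − H·x̄ = [223536/17053]
step 2: S = H·P̄·Hᵀ + R = [5237571/17053]
step 2: K = P̄·Hᵀ·S⁻¹ = [576268/1745857; -17436/1745857]
step 2: x' = x̄ + K·y = [1671345/1745857, 1648959/1745857]
step 2: P' = (I − K·H)·P̄ = [576268/1745857 -17436/1745857; -17436/1745857 5761297/1745857]

step 0: x' = [-46/139, 429/139], P' = [46/139 -12/139; -12/139 541/139]
step 1: x' = [-18339/17053, 814/17053], P' = [5638/17053 -174/17053; -174/17053 56149/17053]
step 2: x' = [1671345/1745857, 1648959/1745857], P' = [576268/1745857 -17436/1745857; -17436/1745857 5761297/1745857]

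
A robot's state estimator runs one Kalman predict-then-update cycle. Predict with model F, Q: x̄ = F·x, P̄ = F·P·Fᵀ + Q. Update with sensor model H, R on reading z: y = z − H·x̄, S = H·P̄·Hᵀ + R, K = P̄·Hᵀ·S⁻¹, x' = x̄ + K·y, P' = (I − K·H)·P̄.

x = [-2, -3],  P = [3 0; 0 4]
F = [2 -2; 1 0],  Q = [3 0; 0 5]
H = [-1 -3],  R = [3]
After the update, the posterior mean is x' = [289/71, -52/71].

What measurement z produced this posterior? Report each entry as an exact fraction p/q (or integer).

z = [-2]

x̄ = F·x = [2, -2]
P̄ = F·P·Fᵀ + Q = [31 6; 6 8]
S = H·P̄·Hᵀ + R = [142]
K = P̄·Hᵀ·S⁻¹ = [-49/142; -15/71]
x' − x̄ = [147/71, 90/71] = K·y
y = (KᵀK)⁻¹·Kᵀ·(x' − x̄) = [-6]
z = y + H·x̄ = [-6] + [4] = [-2]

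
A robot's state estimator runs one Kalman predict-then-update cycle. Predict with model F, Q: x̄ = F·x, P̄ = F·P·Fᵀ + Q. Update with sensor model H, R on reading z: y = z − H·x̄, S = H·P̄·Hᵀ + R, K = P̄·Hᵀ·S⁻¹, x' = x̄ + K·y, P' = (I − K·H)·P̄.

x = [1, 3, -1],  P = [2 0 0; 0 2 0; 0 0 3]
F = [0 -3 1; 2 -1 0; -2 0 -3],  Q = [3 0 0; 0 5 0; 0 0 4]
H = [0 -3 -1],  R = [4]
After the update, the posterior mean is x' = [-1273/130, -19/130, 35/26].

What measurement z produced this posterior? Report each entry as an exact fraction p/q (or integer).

z = [-1]

x̄ = F·x = [-10, -1, 1]
P̄ = F·P·Fᵀ + Q = [24 6 -9; 6 15 -8; -9 -8 39]
S = H·P̄·Hᵀ + R = [130]
K = P̄·Hᵀ·S⁻¹ = [-9/130; -37/130; -3/26]
x' − x̄ = [27/130, 111/130, 9/26] = K·y
y = (KᵀK)⁻¹·Kᵀ·(x' − x̄) = [-3]
z = y + H·x̄ = [-3] + [2] = [-1]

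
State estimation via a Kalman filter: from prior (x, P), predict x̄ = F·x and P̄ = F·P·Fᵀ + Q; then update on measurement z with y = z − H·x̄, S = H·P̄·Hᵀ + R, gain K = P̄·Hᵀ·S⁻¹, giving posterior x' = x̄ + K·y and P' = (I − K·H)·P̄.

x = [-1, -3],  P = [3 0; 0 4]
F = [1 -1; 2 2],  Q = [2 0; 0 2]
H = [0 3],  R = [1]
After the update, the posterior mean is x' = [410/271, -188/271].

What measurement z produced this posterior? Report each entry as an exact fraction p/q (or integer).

z = [-2]

x̄ = F·x = [2, -8]
P̄ = F·P·Fᵀ + Q = [9 -2; -2 30]
S = H·P̄·Hᵀ + R = [271]
K = P̄·Hᵀ·S⁻¹ = [-6/271; 90/271]
x' − x̄ = [-132/271, 1980/271] = K·y
y = (KᵀK)⁻¹·Kᵀ·(x' − x̄) = [22]
z = y + H·x̄ = [22] + [-24] = [-2]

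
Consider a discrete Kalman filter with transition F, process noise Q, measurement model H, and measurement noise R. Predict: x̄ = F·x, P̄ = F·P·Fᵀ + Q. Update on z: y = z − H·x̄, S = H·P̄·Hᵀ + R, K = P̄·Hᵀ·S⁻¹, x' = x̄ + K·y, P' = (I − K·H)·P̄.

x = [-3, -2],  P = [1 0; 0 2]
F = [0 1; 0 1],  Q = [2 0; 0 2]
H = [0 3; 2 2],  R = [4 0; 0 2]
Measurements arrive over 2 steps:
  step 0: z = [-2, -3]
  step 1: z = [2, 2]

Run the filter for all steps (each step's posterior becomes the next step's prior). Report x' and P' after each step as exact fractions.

step 0: x̄ = F·x = [-2, -2]
step 0: P̄ = F·P·Fᵀ + Q = [4 2; 2 4]
step 0: y = z − H·x̄ = [4, 5]
step 0: S = H·P̄·Hᵀ + R = [40 36; 36 50]
step 0: K = P̄·Hᵀ·S⁻¹ = [-3/16 3/8; 21/88 3/44]
step 0: x' = x̄ + K·y = [-7/8, -31/44]
step 0: P' = (I − K·H)·P̄ = [5/8 -1/4; -1/4 7/22]
step 1: x̄ = F·x = [-31/44, -31/44]
step 1: P̄ = F·P·Fᵀ + Q = [51/22 7/22; 7/22 51/22]
step 1: y = z − H·x̄ = [181/44, 53/11]
step 1: S = H·P̄·Hᵀ + R = [547/22 174/11; 174/11 254/11]
step 1: K = P̄·Hᵀ·S⁻¹ = [-675/3563 1276/3563; 849/3563 232/3563]
step 1: x' = x̄ + K·y = [123/509, 300/509]
step 1: P' = (I − K·H)·P̄ = [2176/3563 -900/3563; -900/3563 1132/3563]

step 0: x' = [-7/8, -31/44], P' = [5/8 -1/4; -1/4 7/22]
step 1: x' = [123/509, 300/509], P' = [2176/3563 -900/3563; -900/3563 1132/3563]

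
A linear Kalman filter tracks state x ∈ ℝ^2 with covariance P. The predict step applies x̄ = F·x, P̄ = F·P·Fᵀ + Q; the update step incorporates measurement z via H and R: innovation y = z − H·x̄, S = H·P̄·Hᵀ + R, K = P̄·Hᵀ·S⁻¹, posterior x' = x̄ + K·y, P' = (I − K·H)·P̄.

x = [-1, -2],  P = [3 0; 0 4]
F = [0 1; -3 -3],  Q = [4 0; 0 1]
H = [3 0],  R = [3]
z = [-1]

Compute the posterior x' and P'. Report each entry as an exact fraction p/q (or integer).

x̄ = F·x = [-2, 9]
P̄ = F·P·Fᵀ + Q = [8 -12; -12 64]
y = z − H·x̄ = [5]
S = H·P̄·Hᵀ + R = [75]
K = P̄·Hᵀ·S⁻¹ = [8/25; -12/25]
x' = x̄ + K·y = [-2/5, 33/5]
P' = (I − K·H)·P̄ = [8/25 -12/25; -12/25 1168/25]

x' = [-2/5, 33/5]
P' = [8/25 -12/25; -12/25 1168/25]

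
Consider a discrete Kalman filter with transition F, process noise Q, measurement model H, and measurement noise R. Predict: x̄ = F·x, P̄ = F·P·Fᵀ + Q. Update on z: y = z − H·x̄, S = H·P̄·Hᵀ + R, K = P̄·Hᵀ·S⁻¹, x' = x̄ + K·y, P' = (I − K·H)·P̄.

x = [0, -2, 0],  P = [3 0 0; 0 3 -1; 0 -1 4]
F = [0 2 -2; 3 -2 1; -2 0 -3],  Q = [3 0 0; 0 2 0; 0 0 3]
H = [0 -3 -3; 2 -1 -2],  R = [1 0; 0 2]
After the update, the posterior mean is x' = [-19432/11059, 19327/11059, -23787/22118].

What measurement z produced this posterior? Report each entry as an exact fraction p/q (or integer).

z = [-2, -3]

x̄ = F·x = [-4, 4, 0]
P̄ = F·P·Fᵀ + Q = [39 -26 30; -26 49 -36; 30 -36 51]
S = H·P̄·Hᵀ + R = [253 105; 105 131]
K = P̄·Hᵀ·S⁻¹ = [-3096/11059 6196/11059; -1032/11059 -1621/11059; -5265/22118 3207/22118]
x' − x̄ = [24804/11059, -24909/11059, -23787/22118] = K·y
y = (KᵀK)⁻¹·Kᵀ·(x' − x̄) = [10, 9]
z = y + H·x̄ = [10, 9] + [-12, -12] = [-2, -3]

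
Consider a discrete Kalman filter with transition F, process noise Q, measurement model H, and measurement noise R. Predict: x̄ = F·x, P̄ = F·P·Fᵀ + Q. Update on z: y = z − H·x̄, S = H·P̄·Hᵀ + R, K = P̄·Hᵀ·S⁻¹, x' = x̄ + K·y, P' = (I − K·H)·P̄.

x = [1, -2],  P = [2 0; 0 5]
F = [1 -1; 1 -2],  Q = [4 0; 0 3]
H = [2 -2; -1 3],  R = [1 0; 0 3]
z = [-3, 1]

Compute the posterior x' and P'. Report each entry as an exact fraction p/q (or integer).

x' = [-104/83, 260/2407]
P' = [96/83 69/83; 69/83 1778/2407]

x̄ = F·x = [3, 5]
P̄ = F·P·Fᵀ + Q = [11 12; 12 25]
y = z − H·x̄ = [1, -11]
S = H·P̄·Hᵀ + R = [49 -76; -76 167]
K = P̄·Hᵀ·S⁻¹ = [54/83 37/83; 446/2407 1111/2407]
x' = x̄ + K·y = [-104/83, 260/2407]
P' = (I − K·H)·P̄ = [96/83 69/83; 69/83 1778/2407]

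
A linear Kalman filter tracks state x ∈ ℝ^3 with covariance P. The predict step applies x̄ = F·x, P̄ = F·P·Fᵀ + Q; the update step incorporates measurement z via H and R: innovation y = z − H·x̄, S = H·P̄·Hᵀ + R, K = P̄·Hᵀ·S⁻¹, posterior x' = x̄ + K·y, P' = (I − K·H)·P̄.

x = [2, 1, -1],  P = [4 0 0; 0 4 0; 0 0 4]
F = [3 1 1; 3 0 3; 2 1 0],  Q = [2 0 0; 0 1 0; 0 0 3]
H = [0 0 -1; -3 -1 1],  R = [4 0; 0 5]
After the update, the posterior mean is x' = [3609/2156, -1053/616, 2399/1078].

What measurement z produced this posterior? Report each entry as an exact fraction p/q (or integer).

z = [-2, -1]

x̄ = F·x = [6, 3, 5]
P̄ = F·P·Fᵀ + Q = [46 48 28; 48 73 24; 28 24 23]
S = H·P̄·Hᵀ + R = [27 85; 85 587]
K = P̄·Hᵀ·S⁻¹ = [-1503/4312 -943/4312; 331/1232 -453/1232; -1569/2156 -85/2156]
x' − x̄ = [-9327/2156, -2901/616, -2991/1078] = K·y
y = (KᵀK)⁻¹·Kᵀ·(x' − x̄) = [3, 15]
z = y + H·x̄ = [3, 15] + [-5, -16] = [-2, -1]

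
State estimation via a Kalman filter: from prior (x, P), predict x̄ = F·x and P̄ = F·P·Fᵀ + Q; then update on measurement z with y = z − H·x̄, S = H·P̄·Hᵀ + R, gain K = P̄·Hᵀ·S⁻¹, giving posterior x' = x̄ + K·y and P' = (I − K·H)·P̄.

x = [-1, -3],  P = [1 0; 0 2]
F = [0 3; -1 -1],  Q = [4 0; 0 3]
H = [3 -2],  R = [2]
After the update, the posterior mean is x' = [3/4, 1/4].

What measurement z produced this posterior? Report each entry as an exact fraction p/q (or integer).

z = [2]

x̄ = F·x = [-9, 4]
P̄ = F·P·Fᵀ + Q = [22 -6; -6 6]
S = H·P̄·Hᵀ + R = [296]
K = P̄·Hᵀ·S⁻¹ = [39/148; -15/148]
x' − x̄ = [39/4, -15/4] = K·y
y = (KᵀK)⁻¹·Kᵀ·(x' − x̄) = [37]
z = y + H·x̄ = [37] + [-35] = [2]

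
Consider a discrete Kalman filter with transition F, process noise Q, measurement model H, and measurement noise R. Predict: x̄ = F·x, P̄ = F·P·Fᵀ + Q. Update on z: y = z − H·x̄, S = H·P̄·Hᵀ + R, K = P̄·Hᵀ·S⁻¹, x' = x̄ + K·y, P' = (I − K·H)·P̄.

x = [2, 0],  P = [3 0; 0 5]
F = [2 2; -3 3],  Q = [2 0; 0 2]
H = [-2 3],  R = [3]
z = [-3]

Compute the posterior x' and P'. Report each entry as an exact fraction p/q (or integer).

x' = [1908/661, 588/661]
P' = [21450/661 14268/661; 14268/661 9710/661]

x̄ = F·x = [4, -6]
P̄ = F·P·Fᵀ + Q = [34 12; 12 74]
y = z − H·x̄ = [23]
S = H·P̄·Hᵀ + R = [661]
K = P̄·Hᵀ·S⁻¹ = [-32/661; 198/661]
x' = x̄ + K·y = [1908/661, 588/661]
P' = (I − K·H)·P̄ = [21450/661 14268/661; 14268/661 9710/661]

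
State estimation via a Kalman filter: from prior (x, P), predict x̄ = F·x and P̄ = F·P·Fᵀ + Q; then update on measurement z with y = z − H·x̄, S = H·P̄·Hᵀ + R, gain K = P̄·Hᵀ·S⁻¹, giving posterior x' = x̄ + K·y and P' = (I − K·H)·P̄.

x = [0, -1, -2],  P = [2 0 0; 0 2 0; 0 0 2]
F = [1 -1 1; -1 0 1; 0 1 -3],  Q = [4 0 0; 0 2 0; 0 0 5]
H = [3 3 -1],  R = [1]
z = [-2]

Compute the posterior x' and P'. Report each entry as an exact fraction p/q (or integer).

x' = [101/127, -110/127, 233/127]
P' = [548/127 -456/127 257/127; -456/127 474/127 42/127; 257/127 42/127 1861/254]

x̄ = F·x = [-1, -2, 5]
P̄ = F·P·Fᵀ + Q = [10 0 -8; 0 6 -6; -8 -6 25]
y = z − H·x̄ = [12]
S = H·P̄·Hᵀ + R = [254]
K = P̄·Hᵀ·S⁻¹ = [19/127; 12/127; -67/254]
x' = x̄ + K·y = [101/127, -110/127, 233/127]
P' = (I − K·H)·P̄ = [548/127 -456/127 257/127; -456/127 474/127 42/127; 257/127 42/127 1861/254]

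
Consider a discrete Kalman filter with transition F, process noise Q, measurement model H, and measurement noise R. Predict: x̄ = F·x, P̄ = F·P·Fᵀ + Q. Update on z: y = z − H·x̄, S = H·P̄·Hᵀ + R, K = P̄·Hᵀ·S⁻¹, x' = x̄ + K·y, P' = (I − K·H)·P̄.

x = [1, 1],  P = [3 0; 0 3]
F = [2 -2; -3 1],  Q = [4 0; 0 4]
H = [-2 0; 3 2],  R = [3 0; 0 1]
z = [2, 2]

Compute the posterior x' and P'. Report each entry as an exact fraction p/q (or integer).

x̄ = F·x = [0, -2]
P̄ = F·P·Fᵀ + Q = [28 -24; -24 34]
y = z − H·x̄ = [2, 6]
S = H·P̄·Hᵀ + R = [115 -72; -72 101]
K = P̄·Hᵀ·S⁻¹ = [-3064/6431 108/6431; 4560/6431 2996/6431]
x' = x̄ + K·y = [-5480/6431, 14234/6431]
P' = (I − K·H)·P̄ = [4596/6431 -6840/6431; -6840/6431 11758/6431]

x' = [-5480/6431, 14234/6431]
P' = [4596/6431 -6840/6431; -6840/6431 11758/6431]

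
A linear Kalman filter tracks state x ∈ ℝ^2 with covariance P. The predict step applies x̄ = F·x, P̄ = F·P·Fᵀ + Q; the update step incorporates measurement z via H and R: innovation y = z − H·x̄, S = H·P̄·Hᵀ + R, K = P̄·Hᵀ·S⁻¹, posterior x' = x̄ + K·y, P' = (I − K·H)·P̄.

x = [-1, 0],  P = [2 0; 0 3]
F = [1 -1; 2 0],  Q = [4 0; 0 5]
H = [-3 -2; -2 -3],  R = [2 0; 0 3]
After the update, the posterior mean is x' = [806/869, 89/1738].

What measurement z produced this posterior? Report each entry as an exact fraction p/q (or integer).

x̄ = F·x = [-1, -2]
P̄ = F·P·Fᵀ + Q = [9 4; 4 13]
S = H·P̄·Hᵀ + R = [183 184; 184 204]
K = P̄·Hᵀ·S⁻¹ = [-405/869 475/1738; 224/869 -1609/3476]
x' − x̄ = [1675/869, 3565/1738] = K·y
y = (KᵀK)⁻¹·Kᵀ·(x' − x̄) = [-10, -10]
z = y + H·x̄ = [-10, -10] + [7, 8] = [-3, -2]

z = [-3, -2]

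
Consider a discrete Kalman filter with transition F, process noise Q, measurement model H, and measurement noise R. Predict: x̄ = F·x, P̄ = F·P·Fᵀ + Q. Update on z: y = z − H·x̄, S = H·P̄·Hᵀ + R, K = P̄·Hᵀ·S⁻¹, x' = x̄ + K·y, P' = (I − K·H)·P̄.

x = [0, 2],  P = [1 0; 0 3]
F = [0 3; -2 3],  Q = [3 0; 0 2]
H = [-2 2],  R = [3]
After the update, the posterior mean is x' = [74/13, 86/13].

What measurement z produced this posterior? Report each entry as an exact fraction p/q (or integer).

z = [2]

x̄ = F·x = [6, 6]
P̄ = F·P·Fᵀ + Q = [30 27; 27 33]
S = H·P̄·Hᵀ + R = [39]
K = P̄·Hᵀ·S⁻¹ = [-2/13; 4/13]
x' − x̄ = [-4/13, 8/13] = K·y
y = (KᵀK)⁻¹·Kᵀ·(x' − x̄) = [2]
z = y + H·x̄ = [2] + [0] = [2]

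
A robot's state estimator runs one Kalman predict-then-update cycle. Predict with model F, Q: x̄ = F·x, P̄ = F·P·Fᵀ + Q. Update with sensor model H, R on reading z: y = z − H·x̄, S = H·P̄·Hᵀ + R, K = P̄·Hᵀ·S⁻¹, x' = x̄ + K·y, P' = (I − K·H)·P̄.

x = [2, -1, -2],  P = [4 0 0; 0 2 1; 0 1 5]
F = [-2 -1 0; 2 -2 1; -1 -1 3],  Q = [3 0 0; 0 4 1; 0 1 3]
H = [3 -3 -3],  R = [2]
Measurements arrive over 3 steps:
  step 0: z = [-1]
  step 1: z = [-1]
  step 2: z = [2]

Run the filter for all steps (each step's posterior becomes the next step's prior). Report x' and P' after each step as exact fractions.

step 0: x̄ = F·x = [-3, 4, -7]
step 0: P̄ = F·P·Fᵀ + Q = [21 -13 7; -13 29 5; 7 5 48]
step 0: y = z − H·x̄ = [-1]
step 0: S = H·P̄·Hᵀ + R = [1082]
step 0: K = P̄·Hᵀ·S⁻¹ = [81/1082; -141/1082; -69/541]
step 0: x' = x̄ + K·y = [-3327/1082, 4469/1082, -3718/541]
step 0: P' = (I − K·H)·P̄ = [16161/1082 -2645/1082 9376/541; -2645/1082 11497/1082 -7024/541; 9376/541 -7024/541 16446/541]
step 1: x̄ = F·x = [2185/1082, -11514/541, -11725/541]
step 1: P̄ = F·P·Fᵀ + Q = [68807/1082 -35198/541 -17242/541; -35198/541 150106/541 141263/541; -17242/541 141263/541 146709/541]
step 1: y = z − H·x̄ = [-147071/1082]
step 1: S = H·P̄·Hᵀ + R = [12937405/1082]
step 1: K = P̄·Hᵀ·S⁻¹ = [521061/12937405; -1959402/12937405; -140868/995185]
step 1: x' = x̄ + K·y = [-44699383/12937405, -9012339/12937405, -2420971/995185]
step 1: P' = (I − K·H)·P̄ = [571792477/12937405 101872831/12937405 36120944/995185; 101872831/12937405 41319808/12937405 4758407/995185; 36120944/995185 4758407/995185 31456449/995185]
step 2: x̄ = F·x = [1514017/199037, -102846711/12937405, -40706147/12937405]
step 2: P̄ = F·P·Fᵀ + Q = [42689127/199037 -46181361/199037 -23269050/199037; -46181361/199037 3729001873/12937405 2093639901/12937405; -23269050/199037 2093639901/12937405 1347485317/12937405]
step 2: y = z − H·x̄ = [-700017079/12937405]
step 2: S = H·P̄·Hᵀ + R = [189629897903/12937405]
step 2: K = P̄·Hᵀ·S⁻¹ = [21867209910/189629897903; -26473290717/189629897903; -14860840404/189629897903]
step 2: x' = x̄ + K·y = [259268948185/189629897903, -75057994038/189629897903, 207440332235/189629897903]
step 2: P' = (I − K·H)·P̄ = [3710859511593/189629897903 747303263115/189629897903 2948978108538/189629897903; 747303263115/189629897903 486583133966/189629897903 278368989627/189629897903; 2948978108538/189629897903 278368989627/189629897903 2680516345847/189629897903]

step 0: x' = [-3327/1082, 4469/1082, -3718/541], P' = [16161/1082 -2645/1082 9376/541; -2645/1082 11497/1082 -7024/541; 9376/541 -7024/541 16446/541]
step 1: x' = [-44699383/12937405, -9012339/12937405, -2420971/995185], P' = [571792477/12937405 101872831/12937405 36120944/995185; 101872831/12937405 41319808/12937405 4758407/995185; 36120944/995185 4758407/995185 31456449/995185]
step 2: x' = [259268948185/189629897903, -75057994038/189629897903, 207440332235/189629897903], P' = [3710859511593/189629897903 747303263115/189629897903 2948978108538/189629897903; 747303263115/189629897903 486583133966/189629897903 278368989627/189629897903; 2948978108538/189629897903 278368989627/189629897903 2680516345847/189629897903]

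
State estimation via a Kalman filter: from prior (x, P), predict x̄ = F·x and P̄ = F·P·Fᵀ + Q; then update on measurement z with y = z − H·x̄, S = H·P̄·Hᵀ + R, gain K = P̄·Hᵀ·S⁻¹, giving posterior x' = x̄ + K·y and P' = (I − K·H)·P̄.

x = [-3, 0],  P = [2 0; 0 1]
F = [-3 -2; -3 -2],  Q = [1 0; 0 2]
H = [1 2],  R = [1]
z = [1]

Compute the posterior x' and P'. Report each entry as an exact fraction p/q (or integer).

x̄ = F·x = [9, 9]
P̄ = F·P·Fᵀ + Q = [23 22; 22 24]
y = z − H·x̄ = [-26]
S = H·P̄·Hᵀ + R = [208]
K = P̄·Hᵀ·S⁻¹ = [67/208; 35/104]
x' = x̄ + K·y = [5/8, 1/4]
P' = (I − K·H)·P̄ = [295/208 -57/104; -57/104 23/52]

x' = [5/8, 1/4]
P' = [295/208 -57/104; -57/104 23/52]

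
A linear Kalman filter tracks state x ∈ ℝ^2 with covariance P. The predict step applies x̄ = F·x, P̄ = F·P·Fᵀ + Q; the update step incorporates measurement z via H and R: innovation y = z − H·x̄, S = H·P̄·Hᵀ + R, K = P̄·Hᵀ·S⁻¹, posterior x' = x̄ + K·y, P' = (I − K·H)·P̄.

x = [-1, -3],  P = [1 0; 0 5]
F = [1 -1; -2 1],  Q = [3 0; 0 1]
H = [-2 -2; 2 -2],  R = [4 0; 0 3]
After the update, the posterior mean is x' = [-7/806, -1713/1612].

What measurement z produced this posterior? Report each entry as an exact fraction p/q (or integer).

x̄ = F·x = [2, -1]
P̄ = F·P·Fᵀ + Q = [9 -7; -7 10]
S = H·P̄·Hᵀ + R = [24 4; 4 135]
K = P̄·Hᵀ·S⁻¹ = [-167/806 98/403; -337/1612 -99/403]
x' − x̄ = [-1619/806, -101/1612] = K·y
y = (KᵀK)⁻¹·Kᵀ·(x' − x̄) = [5, -4]
z = y + H·x̄ = [5, -4] + [-2, 6] = [3, 2]

z = [3, 2]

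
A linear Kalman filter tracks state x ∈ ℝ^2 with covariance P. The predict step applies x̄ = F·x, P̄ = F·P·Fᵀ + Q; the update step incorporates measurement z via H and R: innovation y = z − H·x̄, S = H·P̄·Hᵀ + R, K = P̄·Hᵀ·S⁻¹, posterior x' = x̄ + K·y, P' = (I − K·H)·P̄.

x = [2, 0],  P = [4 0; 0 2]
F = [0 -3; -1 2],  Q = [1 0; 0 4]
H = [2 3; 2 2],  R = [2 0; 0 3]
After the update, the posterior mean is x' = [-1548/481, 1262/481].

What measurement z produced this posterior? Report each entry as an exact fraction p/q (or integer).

x̄ = F·x = [0, -2]
P̄ = F·P·Fᵀ + Q = [19 -12; -12 16]
S = H·P̄·Hᵀ + R = [78 52; 52 47]
K = P̄·Hᵀ·S⁻¹ = [-317/481 38/37; 356/481 -24/37]
x' − x̄ = [-1548/481, 2224/481] = K·y
y = (KᵀK)⁻¹·Kᵀ·(x' − x̄) = [8, 2]
z = y + H·x̄ = [8, 2] + [-6, -4] = [2, -2]

z = [2, -2]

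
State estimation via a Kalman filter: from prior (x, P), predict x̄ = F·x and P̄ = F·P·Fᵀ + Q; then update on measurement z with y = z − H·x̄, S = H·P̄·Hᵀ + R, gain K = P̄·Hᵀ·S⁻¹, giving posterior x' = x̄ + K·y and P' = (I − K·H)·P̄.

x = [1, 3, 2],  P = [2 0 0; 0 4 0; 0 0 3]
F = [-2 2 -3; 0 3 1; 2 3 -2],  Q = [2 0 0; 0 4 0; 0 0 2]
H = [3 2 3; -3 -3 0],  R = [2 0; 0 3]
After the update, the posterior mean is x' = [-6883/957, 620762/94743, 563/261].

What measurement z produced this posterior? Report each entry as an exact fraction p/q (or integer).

x̄ = F·x = [-2, 11, 7]
P̄ = F·P·Fᵀ + Q = [53 15 34; 15 43 30; 34 30 58]
S = H·P̄·Hᵀ + R = [2325 -1536; -1536 1137]
K = P̄·Hᵀ·S⁻¹ = [59/957 -92/957; -5329/94743 -21698/94743; 80/261 64/261]
x' − x̄ = [-4969/957, -421411/94743, -1264/261] = K·y
y = (KᵀK)⁻¹·Kᵀ·(x' − x̄) = [-39, 29]
z = y + H·x̄ = [-39, 29] + [37, -27] = [-2, 2]

z = [-2, 2]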